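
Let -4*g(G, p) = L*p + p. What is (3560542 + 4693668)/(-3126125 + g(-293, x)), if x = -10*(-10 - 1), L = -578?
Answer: -3301684/1244103 ≈ -2.6539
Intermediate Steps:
x = 110 (x = -10*(-11) = 110)
g(G, p) = 577*p/4 (g(G, p) = -(-578*p + p)/4 = -(-577)*p/4 = 577*p/4)
(3560542 + 4693668)/(-3126125 + g(-293, x)) = (3560542 + 4693668)/(-3126125 + (577/4)*110) = 8254210/(-3126125 + 31735/2) = 8254210/(-6220515/2) = 8254210*(-2/6220515) = -3301684/1244103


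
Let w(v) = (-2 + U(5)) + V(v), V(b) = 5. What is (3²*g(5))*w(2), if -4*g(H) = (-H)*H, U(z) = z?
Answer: 450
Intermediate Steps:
w(v) = 8 (w(v) = (-2 + 5) + 5 = 3 + 5 = 8)
g(H) = H²/4 (g(H) = -(-H)*H/4 = -(-1)*H²/4 = H²/4)
(3²*g(5))*w(2) = (3²*((¼)*5²))*8 = (9*((¼)*25))*8 = (9*(25/4))*8 = (225/4)*8 = 450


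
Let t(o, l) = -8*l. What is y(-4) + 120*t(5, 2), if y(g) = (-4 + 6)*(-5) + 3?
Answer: -1927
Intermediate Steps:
y(g) = -7 (y(g) = 2*(-5) + 3 = -10 + 3 = -7)
y(-4) + 120*t(5, 2) = -7 + 120*(-8*2) = -7 + 120*(-16) = -7 - 1920 = -1927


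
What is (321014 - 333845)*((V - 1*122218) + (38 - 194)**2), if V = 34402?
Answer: 814511880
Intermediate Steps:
(321014 - 333845)*((V - 1*122218) + (38 - 194)**2) = (321014 - 333845)*((34402 - 1*122218) + (38 - 194)**2) = -12831*((34402 - 122218) + (-156)**2) = -12831*(-87816 + 24336) = -12831*(-63480) = 814511880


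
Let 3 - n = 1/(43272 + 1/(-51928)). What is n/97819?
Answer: 6741033317/219802072526885 ≈ 3.0669e-5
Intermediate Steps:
n = 6741033317/2247028415 (n = 3 - 1/(43272 + 1/(-51928)) = 3 - 1/(43272 - 1/51928) = 3 - 1/2247028415/51928 = 3 - 1*51928/2247028415 = 3 - 51928/2247028415 = 6741033317/2247028415 ≈ 3.0000)
n/97819 = (6741033317/2247028415)/97819 = (6741033317/2247028415)*(1/97819) = 6741033317/219802072526885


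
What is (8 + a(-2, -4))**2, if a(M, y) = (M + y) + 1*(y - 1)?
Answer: 9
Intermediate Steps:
a(M, y) = -1 + M + 2*y (a(M, y) = (M + y) + 1*(-1 + y) = (M + y) + (-1 + y) = -1 + M + 2*y)
(8 + a(-2, -4))**2 = (8 + (-1 - 2 + 2*(-4)))**2 = (8 + (-1 - 2 - 8))**2 = (8 - 11)**2 = (-3)**2 = 9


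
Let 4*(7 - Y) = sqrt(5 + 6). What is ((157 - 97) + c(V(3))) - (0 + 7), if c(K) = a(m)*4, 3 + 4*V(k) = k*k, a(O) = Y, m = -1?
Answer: 81 - sqrt(11) ≈ 77.683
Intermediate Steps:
Y = 7 - sqrt(11)/4 (Y = 7 - sqrt(5 + 6)/4 = 7 - sqrt(11)/4 ≈ 6.1708)
a(O) = 7 - sqrt(11)/4
V(k) = -3/4 + k**2/4 (V(k) = -3/4 + (k*k)/4 = -3/4 + k**2/4)
c(K) = 28 - sqrt(11) (c(K) = (7 - sqrt(11)/4)*4 = 28 - sqrt(11))
((157 - 97) + c(V(3))) - (0 + 7) = ((157 - 97) + (28 - sqrt(11))) - (0 + 7) = (60 + (28 - sqrt(11))) - 7 = (88 - sqrt(11)) - 1*7 = (88 - sqrt(11)) - 7 = 81 - sqrt(11)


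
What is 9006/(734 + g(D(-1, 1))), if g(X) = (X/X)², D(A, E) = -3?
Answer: 3002/245 ≈ 12.253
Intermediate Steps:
g(X) = 1 (g(X) = 1² = 1)
9006/(734 + g(D(-1, 1))) = 9006/(734 + 1) = 9006/735 = 9006*(1/735) = 3002/245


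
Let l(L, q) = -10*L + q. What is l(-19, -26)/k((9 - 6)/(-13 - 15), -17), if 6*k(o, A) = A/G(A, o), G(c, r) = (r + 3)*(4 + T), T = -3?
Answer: -19926/119 ≈ -167.45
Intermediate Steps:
G(c, r) = 3 + r (G(c, r) = (r + 3)*(4 - 3) = (3 + r)*1 = 3 + r)
k(o, A) = A/(6*(3 + o)) (k(o, A) = (A/(3 + o))/6 = A/(6*(3 + o)))
l(L, q) = q - 10*L
l(-19, -26)/k((9 - 6)/(-13 - 15), -17) = (-26 - 10*(-19))/(((1/6)*(-17)/(3 + (9 - 6)/(-13 - 15)))) = (-26 + 190)/(((1/6)*(-17)/(3 + 3/(-28)))) = 164/(((1/6)*(-17)/(3 + 3*(-1/28)))) = 164/(((1/6)*(-17)/(3 - 3/28))) = 164/(((1/6)*(-17)/(81/28))) = 164/(((1/6)*(-17)*(28/81))) = 164/(-238/243) = 164*(-243/238) = -19926/119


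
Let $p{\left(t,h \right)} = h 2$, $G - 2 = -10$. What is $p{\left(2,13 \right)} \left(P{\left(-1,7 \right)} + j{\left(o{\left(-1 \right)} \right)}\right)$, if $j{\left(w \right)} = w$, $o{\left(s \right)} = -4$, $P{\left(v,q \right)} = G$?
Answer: $-312$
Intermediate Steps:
$G = -8$ ($G = 2 - 10 = -8$)
$p{\left(t,h \right)} = 2 h$
$P{\left(v,q \right)} = -8$
$p{\left(2,13 \right)} \left(P{\left(-1,7 \right)} + j{\left(o{\left(-1 \right)} \right)}\right) = 2 \cdot 13 \left(-8 - 4\right) = 26 \left(-12\right) = -312$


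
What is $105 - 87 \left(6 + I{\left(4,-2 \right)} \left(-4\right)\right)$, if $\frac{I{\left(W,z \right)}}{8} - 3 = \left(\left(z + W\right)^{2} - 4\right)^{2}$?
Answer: $7935$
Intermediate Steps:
$I{\left(W,z \right)} = 24 + 8 \left(-4 + \left(W + z\right)^{2}\right)^{2}$ ($I{\left(W,z \right)} = 24 + 8 \left(\left(z + W\right)^{2} - 4\right)^{2} = 24 + 8 \left(\left(W + z\right)^{2} - 4\right)^{2} = 24 + 8 \left(-4 + \left(W + z\right)^{2}\right)^{2}$)
$105 - 87 \left(6 + I{\left(4,-2 \right)} \left(-4\right)\right) = 105 - 87 \left(6 + \left(24 + 8 \left(-4 + \left(4 - 2\right)^{2}\right)^{2}\right) \left(-4\right)\right) = 105 - 87 \left(6 + \left(24 + 8 \left(-4 + 2^{2}\right)^{2}\right) \left(-4\right)\right) = 105 - 87 \left(6 + \left(24 + 8 \left(-4 + 4\right)^{2}\right) \left(-4\right)\right) = 105 - 87 \left(6 + \left(24 + 8 \cdot 0^{2}\right) \left(-4\right)\right) = 105 - 87 \left(6 + \left(24 + 8 \cdot 0\right) \left(-4\right)\right) = 105 - 87 \left(6 + \left(24 + 0\right) \left(-4\right)\right) = 105 - 87 \left(6 + 24 \left(-4\right)\right) = 105 - 87 \left(6 - 96\right) = 105 - -7830 = 105 + 7830 = 7935$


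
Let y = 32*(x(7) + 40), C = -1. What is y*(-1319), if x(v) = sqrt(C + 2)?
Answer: -1730528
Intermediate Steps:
x(v) = 1 (x(v) = sqrt(-1 + 2) = sqrt(1) = 1)
y = 1312 (y = 32*(1 + 40) = 32*41 = 1312)
y*(-1319) = 1312*(-1319) = -1730528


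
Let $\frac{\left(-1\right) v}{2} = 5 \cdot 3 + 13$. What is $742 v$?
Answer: $-41552$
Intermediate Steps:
$v = -56$ ($v = - 2 \left(5 \cdot 3 + 13\right) = - 2 \left(15 + 13\right) = \left(-2\right) 28 = -56$)
$742 v = 742 \left(-56\right) = -41552$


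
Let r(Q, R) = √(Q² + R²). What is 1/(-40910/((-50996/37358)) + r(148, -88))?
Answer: 4871124469805/145979501315307377 - 650148004*√1853/145979501315307377 ≈ 3.3177e-5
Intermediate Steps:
1/(-40910/((-50996/37358)) + r(148, -88)) = 1/(-40910/((-50996/37358)) + √(148² + (-88)²)) = 1/(-40910/((-50996*1/37358)) + √(21904 + 7744)) = 1/(-40910/(-25498/18679) + √29648) = 1/(-40910*(-18679/25498) + 4*√1853) = 1/(382078945/12749 + 4*√1853)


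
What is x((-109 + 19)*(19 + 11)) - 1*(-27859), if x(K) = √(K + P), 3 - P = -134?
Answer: 27859 + I*√2563 ≈ 27859.0 + 50.626*I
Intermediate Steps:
P = 137 (P = 3 - 1*(-134) = 3 + 134 = 137)
x(K) = √(137 + K) (x(K) = √(K + 137) = √(137 + K))
x((-109 + 19)*(19 + 11)) - 1*(-27859) = √(137 + (-109 + 19)*(19 + 11)) - 1*(-27859) = √(137 - 90*30) + 27859 = √(137 - 2700) + 27859 = √(-2563) + 27859 = I*√2563 + 27859 = 27859 + I*√2563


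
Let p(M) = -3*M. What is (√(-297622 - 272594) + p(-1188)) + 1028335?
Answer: 1031899 + 2*I*√142554 ≈ 1.0319e+6 + 755.13*I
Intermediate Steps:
(√(-297622 - 272594) + p(-1188)) + 1028335 = (√(-297622 - 272594) - 3*(-1188)) + 1028335 = (√(-570216) + 3564) + 1028335 = (2*I*√142554 + 3564) + 1028335 = (3564 + 2*I*√142554) + 1028335 = 1031899 + 2*I*√142554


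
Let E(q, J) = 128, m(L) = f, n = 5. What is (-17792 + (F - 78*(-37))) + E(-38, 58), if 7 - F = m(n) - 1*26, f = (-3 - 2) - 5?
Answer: -14735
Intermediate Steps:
f = -10 (f = -5 - 5 = -10)
m(L) = -10
F = 43 (F = 7 - (-10 - 1*26) = 7 - (-10 - 26) = 7 - 1*(-36) = 7 + 36 = 43)
(-17792 + (F - 78*(-37))) + E(-38, 58) = (-17792 + (43 - 78*(-37))) + 128 = (-17792 + (43 + 2886)) + 128 = (-17792 + 2929) + 128 = -14863 + 128 = -14735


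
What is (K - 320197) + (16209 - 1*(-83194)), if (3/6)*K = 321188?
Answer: 421582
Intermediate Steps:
K = 642376 (K = 2*321188 = 642376)
(K - 320197) + (16209 - 1*(-83194)) = (642376 - 320197) + (16209 - 1*(-83194)) = 322179 + (16209 + 83194) = 322179 + 99403 = 421582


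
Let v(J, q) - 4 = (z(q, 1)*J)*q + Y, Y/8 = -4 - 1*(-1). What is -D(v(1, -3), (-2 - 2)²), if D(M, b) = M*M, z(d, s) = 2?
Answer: -676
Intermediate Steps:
Y = -24 (Y = 8*(-4 - 1*(-1)) = 8*(-4 + 1) = 8*(-3) = -24)
v(J, q) = -20 + 2*J*q (v(J, q) = 4 + ((2*J)*q - 24) = 4 + (2*J*q - 24) = 4 + (-24 + 2*J*q) = -20 + 2*J*q)
D(M, b) = M²
-D(v(1, -3), (-2 - 2)²) = -(-20 + 2*1*(-3))² = -(-20 - 6)² = -1*(-26)² = -1*676 = -676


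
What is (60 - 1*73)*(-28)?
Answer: 364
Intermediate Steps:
(60 - 1*73)*(-28) = (60 - 73)*(-28) = -13*(-28) = 364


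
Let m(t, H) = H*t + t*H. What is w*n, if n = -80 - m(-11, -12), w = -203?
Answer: 69832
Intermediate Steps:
m(t, H) = 2*H*t (m(t, H) = H*t + H*t = 2*H*t)
n = -344 (n = -80 - 2*(-12)*(-11) = -80 - 1*264 = -80 - 264 = -344)
w*n = -203*(-344) = 69832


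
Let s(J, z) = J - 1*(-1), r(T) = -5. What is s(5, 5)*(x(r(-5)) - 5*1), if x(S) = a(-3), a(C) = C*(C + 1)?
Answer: 6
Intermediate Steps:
a(C) = C*(1 + C)
x(S) = 6 (x(S) = -3*(1 - 3) = -3*(-2) = 6)
s(J, z) = 1 + J (s(J, z) = J + 1 = 1 + J)
s(5, 5)*(x(r(-5)) - 5*1) = (1 + 5)*(6 - 5*1) = 6*(6 - 5) = 6*1 = 6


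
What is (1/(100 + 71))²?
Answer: 1/29241 ≈ 3.4199e-5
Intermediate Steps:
(1/(100 + 71))² = (1/171)² = 1/29241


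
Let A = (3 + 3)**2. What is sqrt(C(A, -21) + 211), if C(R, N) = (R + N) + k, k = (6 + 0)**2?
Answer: sqrt(262) ≈ 16.186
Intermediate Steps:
k = 36 (k = 6**2 = 36)
A = 36 (A = 6**2 = 36)
C(R, N) = 36 + N + R (C(R, N) = (R + N) + 36 = (N + R) + 36 = 36 + N + R)
sqrt(C(A, -21) + 211) = sqrt((36 - 21 + 36) + 211) = sqrt(51 + 211) = sqrt(262)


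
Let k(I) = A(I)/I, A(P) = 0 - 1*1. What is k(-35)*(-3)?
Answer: -3/35 ≈ -0.085714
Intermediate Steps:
A(P) = -1 (A(P) = 0 - 1 = -1)
k(I) = -1/I
k(-35)*(-3) = -1/(-35)*(-3) = -1*(-1/35)*(-3) = (1/35)*(-3) = -3/35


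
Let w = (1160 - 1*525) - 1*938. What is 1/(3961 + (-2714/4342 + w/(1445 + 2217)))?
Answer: 7950202/31485122975 ≈ 0.00025251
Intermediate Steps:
w = -303 (w = (1160 - 525) - 938 = 635 - 938 = -303)
1/(3961 + (-2714/4342 + w/(1445 + 2217))) = 1/(3961 + (-2714/4342 - 303/(1445 + 2217))) = 1/(3961 + (-2714*1/4342 - 303/3662)) = 1/(3961 + (-1357/2171 - 303*1/3662)) = 1/(3961 + (-1357/2171 - 303/3662)) = 1/(3961 - 5627147/7950202) = 1/(31485122975/7950202) = 7950202/31485122975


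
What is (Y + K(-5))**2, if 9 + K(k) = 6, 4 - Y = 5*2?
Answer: 81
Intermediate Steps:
Y = -6 (Y = 4 - 5*2 = 4 - 1*10 = 4 - 10 = -6)
K(k) = -3 (K(k) = -9 + 6 = -3)
(Y + K(-5))**2 = (-6 - 3)**2 = (-9)**2 = 81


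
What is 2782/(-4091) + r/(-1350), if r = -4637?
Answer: 15214267/5522850 ≈ 2.7548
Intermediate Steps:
2782/(-4091) + r/(-1350) = 2782/(-4091) - 4637/(-1350) = 2782*(-1/4091) - 4637*(-1/1350) = -2782/4091 + 4637/1350 = 15214267/5522850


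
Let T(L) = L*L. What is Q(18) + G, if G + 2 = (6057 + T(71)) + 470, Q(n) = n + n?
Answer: 11602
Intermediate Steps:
T(L) = L²
Q(n) = 2*n
G = 11566 (G = -2 + ((6057 + 71²) + 470) = -2 + ((6057 + 5041) + 470) = -2 + (11098 + 470) = -2 + 11568 = 11566)
Q(18) + G = 2*18 + 11566 = 36 + 11566 = 11602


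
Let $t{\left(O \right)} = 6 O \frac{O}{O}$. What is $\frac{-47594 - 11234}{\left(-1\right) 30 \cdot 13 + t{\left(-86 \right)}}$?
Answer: $\frac{29414}{453} \approx 64.932$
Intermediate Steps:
$t{\left(O \right)} = 6 O$ ($t{\left(O \right)} = 6 O 1 = 6 O$)
$\frac{-47594 - 11234}{\left(-1\right) 30 \cdot 13 + t{\left(-86 \right)}} = \frac{-47594 - 11234}{\left(-1\right) 30 \cdot 13 + 6 \left(-86\right)} = - \frac{58828}{\left(-30\right) 13 - 516} = - \frac{58828}{-390 - 516} = - \frac{58828}{-906} = \left(-58828\right) \left(- \frac{1}{906}\right) = \frac{29414}{453}$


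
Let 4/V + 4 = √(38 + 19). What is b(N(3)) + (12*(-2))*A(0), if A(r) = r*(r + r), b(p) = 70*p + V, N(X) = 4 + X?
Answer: 20106/41 + 4*√57/41 ≈ 491.13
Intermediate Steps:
V = 4/(-4 + √57) (V = 4/(-4 + √(38 + 19)) = 4/(-4 + √57) ≈ 1.1268)
b(p) = 16/41 + 70*p + 4*√57/41 (b(p) = 70*p + (16/41 + 4*√57/41) = 16/41 + 70*p + 4*√57/41)
A(r) = 2*r² (A(r) = r*(2*r) = 2*r²)
b(N(3)) + (12*(-2))*A(0) = (16/41 + 70*(4 + 3) + 4*√57/41) + (12*(-2))*(2*0²) = (16/41 + 70*7 + 4*√57/41) - 48*0 = (16/41 + 490 + 4*√57/41) - 24*0 = (20106/41 + 4*√57/41) + 0 = 20106/41 + 4*√57/41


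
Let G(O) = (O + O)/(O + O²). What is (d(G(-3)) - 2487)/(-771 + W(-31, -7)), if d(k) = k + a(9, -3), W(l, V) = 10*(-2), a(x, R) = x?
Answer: 2479/791 ≈ 3.1340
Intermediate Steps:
W(l, V) = -20
G(O) = 2*O/(O + O²) (G(O) = (2*O)/(O + O²) = 2*O/(O + O²))
d(k) = 9 + k (d(k) = k + 9 = 9 + k)
(d(G(-3)) - 2487)/(-771 + W(-31, -7)) = ((9 + 2/(1 - 3)) - 2487)/(-771 - 20) = ((9 + 2/(-2)) - 2487)/(-791) = ((9 + 2*(-½)) - 2487)*(-1/791) = ((9 - 1) - 2487)*(-1/791) = (8 - 2487)*(-1/791) = -2479*(-1/791) = 2479/791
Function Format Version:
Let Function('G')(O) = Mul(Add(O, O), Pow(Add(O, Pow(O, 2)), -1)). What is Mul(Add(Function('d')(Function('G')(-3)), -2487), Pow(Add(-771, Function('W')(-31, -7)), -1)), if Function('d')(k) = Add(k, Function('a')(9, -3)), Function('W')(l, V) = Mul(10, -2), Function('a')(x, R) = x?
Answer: Rational(2479, 791) ≈ 3.1340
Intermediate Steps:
Function('W')(l, V) = -20
Function('G')(O) = Mul(2, O, Pow(Add(O, Pow(O, 2)), -1)) (Function('G')(O) = Mul(Mul(2, O), Pow(Add(O, Pow(O, 2)), -1)) = Mul(2, O, Pow(Add(O, Pow(O, 2)), -1)))
Function('d')(k) = Add(9, k) (Function('d')(k) = Add(k, 9) = Add(9, k))
Mul(Add(Function('d')(Function('G')(-3)), -2487), Pow(Add(-771, Function('W')(-31, -7)), -1)) = Mul(Add(Add(9, Mul(2, Pow(Add(1, -3), -1))), -2487), Pow(Add(-771, -20), -1)) = Mul(Add(Add(9, Mul(2, Pow(-2, -1))), -2487), Pow(-791, -1)) = Mul(Add(Add(9, Mul(2, Rational(-1, 2))), -2487), Rational(-1, 791)) = Mul(Add(Add(9, -1), -2487), Rational(-1, 791)) = Mul(Add(8, -2487), Rational(-1, 791)) = Mul(-2479, Rational(-1, 791)) = Rational(2479, 791)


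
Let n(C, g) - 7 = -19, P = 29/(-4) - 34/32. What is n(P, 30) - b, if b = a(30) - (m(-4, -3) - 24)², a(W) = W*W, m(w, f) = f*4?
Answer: 384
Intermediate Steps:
P = -133/16 (P = 29*(-¼) - 34*1/32 = -29/4 - 17/16 = -133/16 ≈ -8.3125)
n(C, g) = -12 (n(C, g) = 7 - 19 = -12)
m(w, f) = 4*f
a(W) = W²
b = -396 (b = 30² - (4*(-3) - 24)² = 900 - (-12 - 24)² = 900 - 1*(-36)² = 900 - 1*1296 = 900 - 1296 = -396)
n(P, 30) - b = -12 - 1*(-396) = -12 + 396 = 384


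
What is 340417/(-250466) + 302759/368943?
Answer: -49763633537/92407677438 ≈ -0.53852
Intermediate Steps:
340417/(-250466) + 302759/368943 = 340417*(-1/250466) + 302759*(1/368943) = -340417/250466 + 302759/368943 = -49763633537/92407677438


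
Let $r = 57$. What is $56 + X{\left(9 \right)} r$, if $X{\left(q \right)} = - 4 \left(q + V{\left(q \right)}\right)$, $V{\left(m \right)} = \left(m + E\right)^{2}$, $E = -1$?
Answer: $-16588$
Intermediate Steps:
$V{\left(m \right)} = \left(-1 + m\right)^{2}$ ($V{\left(m \right)} = \left(m - 1\right)^{2} = \left(-1 + m\right)^{2}$)
$X{\left(q \right)} = - 4 q - 4 \left(-1 + q\right)^{2}$ ($X{\left(q \right)} = - 4 \left(q + \left(-1 + q\right)^{2}\right) = - 4 q - 4 \left(-1 + q\right)^{2}$)
$56 + X{\left(9 \right)} r = 56 + \left(-4 - 4 \cdot 9^{2} + 4 \cdot 9\right) 57 = 56 + \left(-4 - 324 + 36\right) 57 = 56 - 16644 = -16588$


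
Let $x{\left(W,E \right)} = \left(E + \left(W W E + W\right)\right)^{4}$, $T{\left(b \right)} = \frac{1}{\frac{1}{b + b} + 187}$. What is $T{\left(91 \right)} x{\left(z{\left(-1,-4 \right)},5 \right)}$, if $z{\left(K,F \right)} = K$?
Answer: $\frac{398034}{11345} \approx 35.085$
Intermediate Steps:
$T{\left(b \right)} = \frac{1}{187 + \frac{1}{2 b}}$ ($T{\left(b \right)} = \frac{1}{\frac{1}{2 b} + 187} = \frac{1}{187 + \frac{1}{2 b}}$)
$x{\left(W,E \right)} = \left(E + W + E W^{2}\right)^{4}$ ($x{\left(W,E \right)} = \left(E + \left(W^{2} E + W\right)\right)^{4} = \left(E + \left(E W^{2} + W\right)\right)^{4} = \left(E + \left(W + E W^{2}\right)\right)^{4} = \left(E + W + E W^{2}\right)^{4}$)
$T{\left(91 \right)} x{\left(z{\left(-1,-4 \right)},5 \right)} = 2 \cdot 91 \frac{1}{1 + 374 \cdot 91} \left(5 - 1 + 5 \left(-1\right)^{2}\right)^{4} = 2 \cdot 91 \frac{1}{1 + 34034} \left(5 - 1 + 5 \cdot 1\right)^{4} = 2 \cdot 91 \cdot \frac{1}{34035} \left(5 - 1 + 5\right)^{4} = 2 \cdot 91 \cdot \frac{1}{34035} \cdot 9^{4} = \frac{182}{34035} \cdot 6561 = \frac{398034}{11345}$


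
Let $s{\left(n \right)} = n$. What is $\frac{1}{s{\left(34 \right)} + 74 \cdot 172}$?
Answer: $\frac{1}{12762} \approx 7.8358 \cdot 10^{-5}$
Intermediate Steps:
$\frac{1}{s{\left(34 \right)} + 74 \cdot 172} = \frac{1}{34 + 74 \cdot 172} = \frac{1}{34 + 12728} = \frac{1}{12762}$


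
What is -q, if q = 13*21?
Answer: -273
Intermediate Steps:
q = 273
-q = -1*273 = -273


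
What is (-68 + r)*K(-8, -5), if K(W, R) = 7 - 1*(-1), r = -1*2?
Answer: -560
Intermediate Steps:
r = -2
K(W, R) = 8 (K(W, R) = 7 + 1 = 8)
(-68 + r)*K(-8, -5) = (-68 - 2)*8 = -70*8 = -560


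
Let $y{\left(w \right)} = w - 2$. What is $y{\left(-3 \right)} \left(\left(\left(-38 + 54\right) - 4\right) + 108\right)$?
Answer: $-600$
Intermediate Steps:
$y{\left(w \right)} = -2 + w$
$y{\left(-3 \right)} \left(\left(\left(-38 + 54\right) - 4\right) + 108\right) = \left(-2 - 3\right) \left(\left(\left(-38 + 54\right) - 4\right) + 108\right) = - 5 \left(\left(16 - 4\right) + 108\right) = - 5 \left(12 + 108\right) = \left(-5\right) 120 = -600$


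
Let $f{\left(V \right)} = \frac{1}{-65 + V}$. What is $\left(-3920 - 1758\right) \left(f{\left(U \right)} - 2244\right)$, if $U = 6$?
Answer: $\frac{751750166}{59} \approx 1.2742 \cdot 10^{7}$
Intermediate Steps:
$\left(-3920 - 1758\right) \left(f{\left(U \right)} - 2244\right) = \left(-3920 - 1758\right) \left(\frac{1}{-65 + 6} - 2244\right) = - 5678 \left(\frac{1}{-59} - 2244\right) = - 5678 \left(- \frac{1}{59} - 2244\right) = \left(-5678\right) \left(- \frac{132397}{59}\right) = \frac{751750166}{59}$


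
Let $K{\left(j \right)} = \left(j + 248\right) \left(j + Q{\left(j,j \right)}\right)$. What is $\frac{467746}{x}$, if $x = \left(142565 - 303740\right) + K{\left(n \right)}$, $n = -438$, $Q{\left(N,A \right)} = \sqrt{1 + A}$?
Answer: $- \frac{7292627886}{1218551545} + \frac{17774348 i \sqrt{437}}{1218551545} \approx -5.9847 + 0.30492 i$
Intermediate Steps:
$K{\left(j \right)} = \left(248 + j\right) \left(j + \sqrt{1 + j}\right)$ ($K{\left(j \right)} = \left(j + 248\right) \left(j + \sqrt{1 + j}\right) = \left(248 + j\right) \left(j + \sqrt{1 + j}\right)$)
$x = -77955 - 190 i \sqrt{437}$ ($x = \left(142565 - 303740\right) + \left(\left(-438\right)^{2} + 248 \left(-438\right) + 248 \sqrt{1 - 438} - 438 \sqrt{1 - 438}\right) = -161175 + \left(191844 - 108624 + 248 \sqrt{-437} - 438 \sqrt{-437}\right) = -161175 + \left(191844 - 108624 + 248 i \sqrt{437} - 438 i \sqrt{437}\right) = -161175 + \left(83220 - 190 i \sqrt{437}\right) = -77955 - 190 i \sqrt{437} \approx -77955.0 - 3971.9 i$)
$\frac{467746}{x} = \frac{467746}{-77955 - 190 i \sqrt{437}}$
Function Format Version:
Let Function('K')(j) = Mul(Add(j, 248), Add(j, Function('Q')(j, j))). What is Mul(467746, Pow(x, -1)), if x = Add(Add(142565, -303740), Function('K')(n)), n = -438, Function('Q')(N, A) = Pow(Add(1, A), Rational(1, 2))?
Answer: Add(Rational(-7292627886, 1218551545), Mul(Rational(17774348, 1218551545), I, Pow(437, Rational(1, 2)))) ≈ Add(-5.9847, Mul(0.30492, I))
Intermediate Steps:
Function('K')(j) = Mul(Add(248, j), Add(j, Pow(Add(1, j), Rational(1, 2)))) (Function('K')(j) = Mul(Add(j, 248), Add(j, Pow(Add(1, j), Rational(1, 2)))) = Mul(Add(248, j), Add(j, Pow(Add(1, j), Rational(1, 2)))))
x = Add(-77955, Mul(-190, I, Pow(437, Rational(1, 2)))) (x = Add(Add(142565, -303740), Add(Pow(-438, 2), Mul(248, -438), Mul(248, Pow(Add(1, -438), Rational(1, 2))), Mul(-438, Pow(Add(1, -438), Rational(1, 2))))) = Add(-161175, Add(191844, -108624, Mul(248, Pow(-437, Rational(1, 2))), Mul(-438, Pow(-437, Rational(1, 2))))) = Add(-161175, Add(191844, -108624, Mul(248, Mul(I, Pow(437, Rational(1, 2)))), Mul(-438, Mul(I, Pow(437, Rational(1, 2)))))) = Add(-161175, Add(191844, -108624, Mul(248, I, Pow(437, Rational(1, 2))), Mul(-438, I, Pow(437, Rational(1, 2))))) = Add(-161175, Add(83220, Mul(-190, I, Pow(437, Rational(1, 2))))) = Add(-77955, Mul(-190, I, Pow(437, Rational(1, 2)))) ≈ Add(-77955., Mul(-3971.9, I)))
Mul(467746, Pow(x, -1)) = Mul(467746, Pow(Add(-77955, Mul(-190, I, Pow(437, Rational(1, 2)))), -1))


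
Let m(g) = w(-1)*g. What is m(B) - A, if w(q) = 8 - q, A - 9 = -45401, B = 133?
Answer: 46589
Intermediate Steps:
A = -45392 (A = 9 - 45401 = -45392)
m(g) = 9*g (m(g) = (8 - 1*(-1))*g = (8 + 1)*g = 9*g)
m(B) - A = 9*133 - 1*(-45392) = 1197 + 45392 = 46589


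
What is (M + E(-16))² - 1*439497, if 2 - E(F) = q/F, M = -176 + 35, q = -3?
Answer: -107551703/256 ≈ -4.2012e+5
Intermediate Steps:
M = -141
E(F) = 2 + 3/F (E(F) = 2 - (-3)/F = 2 + 3/F)
(M + E(-16))² - 1*439497 = (-141 + (2 + 3/(-16)))² - 1*439497 = (-141 + (2 + 3*(-1/16)))² - 439497 = (-141 + (2 - 3/16))² - 439497 = (-141 + 29/16)² - 439497 = (-2227/16)² - 439497 = 4959529/256 - 439497 = -107551703/256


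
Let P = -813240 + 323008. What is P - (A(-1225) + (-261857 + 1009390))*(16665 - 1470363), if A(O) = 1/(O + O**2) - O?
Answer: 90669344153852361/83300 ≈ 1.0885e+12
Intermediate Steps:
P = -490232
P - (A(-1225) + (-261857 + 1009390))*(16665 - 1470363) = -490232 - ((1 - 1*(-1225)**2 - 1*(-1225)**3)/((-1225)*(1 - 1225)) + (-261857 + 1009390))*(16665 - 1470363) = -490232 - (-1/1225*(1 - 1*1500625 - 1*(-1838265625))/(-1224) + 747533)*(-1453698) = -490232 - (-1/1225*(-1/1224)*(1 - 1500625 + 1838265625) + 747533)*(-1453698) = -490232 - (-1/1225*(-1/1224)*1836765001 + 747533)*(-1453698) = -490232 - (1836765001/1499400 + 747533)*(-1453698) = -490232 - 1122687745201*(-1453698)/1499400 = -490232 - 1*(-90669384990177961/83300) = -490232 + 90669384990177961/83300 = 90669344153852361/83300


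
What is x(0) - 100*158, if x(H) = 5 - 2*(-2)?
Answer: -15791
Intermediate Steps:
x(H) = 9 (x(H) = 5 + 4 = 9)
x(0) - 100*158 = 9 - 100*158 = 9 - 15800 = -15791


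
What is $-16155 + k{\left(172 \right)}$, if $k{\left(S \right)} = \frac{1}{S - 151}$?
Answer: $- \frac{339254}{21} \approx -16155.0$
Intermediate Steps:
$k{\left(S \right)} = \frac{1}{-151 + S}$
$-16155 + k{\left(172 \right)} = -16155 + \frac{1}{-151 + 172} = -16155 + \frac{1}{21} = - \frac{339254}{21}$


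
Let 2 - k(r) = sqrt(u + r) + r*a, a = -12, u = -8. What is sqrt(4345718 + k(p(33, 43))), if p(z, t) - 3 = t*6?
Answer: sqrt(4348852 - sqrt(253)) ≈ 2085.4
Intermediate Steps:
p(z, t) = 3 + 6*t (p(z, t) = 3 + t*6 = 3 + 6*t)
k(r) = 2 - sqrt(-8 + r) + 12*r (k(r) = 2 - (sqrt(-8 + r) + r*(-12)) = 2 - (sqrt(-8 + r) - 12*r) = 2 + (-sqrt(-8 + r) + 12*r) = 2 - sqrt(-8 + r) + 12*r)
sqrt(4345718 + k(p(33, 43))) = sqrt(4345718 + (2 - sqrt(-8 + (3 + 6*43)) + 12*(3 + 6*43))) = sqrt(4345718 + (2 - sqrt(-8 + (3 + 258)) + 12*(3 + 258))) = sqrt(4345718 + (2 - sqrt(-8 + 261) + 12*261)) = sqrt(4345718 + (2 - sqrt(253) + 3132)) = sqrt(4345718 + (3134 - sqrt(253))) = sqrt(4348852 - sqrt(253))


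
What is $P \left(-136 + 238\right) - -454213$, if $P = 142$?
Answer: $468697$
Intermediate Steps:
$P \left(-136 + 238\right) - -454213 = 142 \left(-136 + 238\right) - -454213 = 142 \cdot 102 + 454213 = 14484 + 454213 = 468697$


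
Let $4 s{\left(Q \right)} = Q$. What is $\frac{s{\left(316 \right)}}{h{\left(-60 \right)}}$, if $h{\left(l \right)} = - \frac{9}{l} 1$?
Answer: $\frac{1580}{3} \approx 526.67$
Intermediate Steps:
$s{\left(Q \right)} = \frac{Q}{4}$
$h{\left(l \right)} = - \frac{9}{l}$
$\frac{s{\left(316 \right)}}{h{\left(-60 \right)}} = \frac{\frac{1}{4} \cdot 316}{\left(-9\right) \frac{1}{-60}} = \frac{79}{\left(-9\right) \left(- \frac{1}{60}\right)} = \frac{79}{\frac{3}{20}} = 79 \cdot \frac{20}{3} = \frac{1580}{3}$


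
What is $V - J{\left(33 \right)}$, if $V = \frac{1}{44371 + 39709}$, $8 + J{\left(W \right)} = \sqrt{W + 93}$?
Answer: $\frac{672641}{84080} - 3 \sqrt{14} \approx -3.225$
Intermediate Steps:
$J{\left(W \right)} = -8 + \sqrt{93 + W}$ ($J{\left(W \right)} = -8 + \sqrt{W + 93} = -8 + \sqrt{93 + W}$)
$V = \frac{1}{84080} \approx 1.1893 \cdot 10^{-5}$
$V - J{\left(33 \right)} = \frac{1}{84080} - \left(-8 + \sqrt{93 + 33}\right) = \frac{1}{84080} - \left(-8 + \sqrt{126}\right) = \frac{1}{84080} - \left(-8 + 3 \sqrt{14}\right) = \frac{1}{84080} + \left(8 - 3 \sqrt{14}\right) = \frac{672641}{84080} - 3 \sqrt{14}$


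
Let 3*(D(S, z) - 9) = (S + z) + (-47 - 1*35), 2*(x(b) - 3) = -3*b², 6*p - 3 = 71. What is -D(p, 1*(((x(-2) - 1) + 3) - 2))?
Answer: 137/9 ≈ 15.222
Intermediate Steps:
p = 37/3 (p = ½ + (⅙)*71 = ½ + 71/6 = 37/3 ≈ 12.333)
x(b) = 3 - 3*b²/2 (x(b) = 3 + (-3*b²)/2 = 3 - 3*b²/2)
D(S, z) = -55/3 + S/3 + z/3 (D(S, z) = 9 + ((S + z) + (-47 - 1*35))/3 = 9 + ((S + z) + (-47 - 35))/3 = 9 + ((S + z) - 82)/3 = 9 + (-82 + S + z)/3 = 9 + (-82/3 + S/3 + z/3) = -55/3 + S/3 + z/3)
-D(p, 1*(((x(-2) - 1) + 3) - 2)) = -(-55/3 + (⅓)*(37/3) + (1*((((3 - 3/2*(-2)²) - 1) + 3) - 2))/3) = -(-55/3 + 37/9 + (1*((((3 - 3/2*4) - 1) + 3) - 2))/3) = -(-55/3 + 37/9 + (1*((((3 - 6) - 1) + 3) - 2))/3) = -(-55/3 + 37/9 + (1*(((-3 - 1) + 3) - 2))/3) = -(-55/3 + 37/9 + (1*((-4 + 3) - 2))/3) = -(-55/3 + 37/9 + (1*(-1 - 2))/3) = -(-55/3 + 37/9 + (1*(-3))/3) = -(-55/3 + 37/9 + (⅓)*(-3)) = -(-55/3 + 37/9 - 1) = -1*(-137/9) = 137/9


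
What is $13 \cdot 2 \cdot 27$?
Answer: $702$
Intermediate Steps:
$13 \cdot 2 \cdot 27 = 26 \cdot 27 = 702$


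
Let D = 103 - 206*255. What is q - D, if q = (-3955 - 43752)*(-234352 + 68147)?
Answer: 7929194362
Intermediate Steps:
q = 7929141935 (q = -47707*(-166205) = 7929141935)
D = -52427 (D = 103 - 52530 = -52427)
q - D = 7929141935 - 1*(-52427) = 7929141935 + 52427 = 7929194362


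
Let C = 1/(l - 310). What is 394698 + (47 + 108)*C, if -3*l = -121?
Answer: 319310217/809 ≈ 3.9470e+5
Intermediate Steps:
l = 121/3 (l = -⅓*(-121) = 121/3 ≈ 40.333)
C = -3/809 (C = 1/(121/3 - 310) = 1/(-809/3) = -3/809 ≈ -0.0037083)
394698 + (47 + 108)*C = 394698 + (47 + 108)*(-3/809) = 394698 + 155*(-3/809) = 394698 - 465/809 = 319310217/809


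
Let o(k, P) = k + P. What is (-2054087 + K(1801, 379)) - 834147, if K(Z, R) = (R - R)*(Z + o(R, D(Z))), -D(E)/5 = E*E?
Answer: -2888234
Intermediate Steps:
D(E) = -5*E**2 (D(E) = -5*E*E = -5*E**2)
o(k, P) = P + k
K(Z, R) = 0 (K(Z, R) = (R - R)*(Z + (-5*Z**2 + R)) = 0*(Z + (R - 5*Z**2)) = 0*(R + Z - 5*Z**2) = 0)
(-2054087 + K(1801, 379)) - 834147 = (-2054087 + 0) - 834147 = -2054087 - 834147 = -2888234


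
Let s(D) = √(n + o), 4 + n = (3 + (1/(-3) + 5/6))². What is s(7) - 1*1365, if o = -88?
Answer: -1365 + I*√319/2 ≈ -1365.0 + 8.9303*I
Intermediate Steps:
n = 33/4 (n = -4 + (3 + (1/(-3) + 5/6))² = -4 + (3 + (1*(-⅓) + 5*(⅙)))² = -4 + (3 + (-⅓ + ⅚))² = -4 + (3 + ½)² = -4 + (7/2)² = -4 + 49/4 = 33/4 ≈ 8.2500)
s(D) = I*√319/2 (s(D) = √(33/4 - 88) = √(-319/4) = I*√319/2)
s(7) - 1*1365 = I*√319/2 - 1*1365 = I*√319/2 - 1365 = -1365 + I*√319/2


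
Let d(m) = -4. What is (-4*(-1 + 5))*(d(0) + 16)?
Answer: -192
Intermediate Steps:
(-4*(-1 + 5))*(d(0) + 16) = (-4*(-1 + 5))*(-4 + 16) = -4*4*12 = -16*12 = -192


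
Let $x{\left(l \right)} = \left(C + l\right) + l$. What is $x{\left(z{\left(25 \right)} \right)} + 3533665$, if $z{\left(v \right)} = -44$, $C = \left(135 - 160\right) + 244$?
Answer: $3533796$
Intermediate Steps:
$C = 219$ ($C = -25 + 244 = 219$)
$x{\left(l \right)} = 219 + 2 l$ ($x{\left(l \right)} = \left(219 + l\right) + l = 219 + 2 l$)
$x{\left(z{\left(25 \right)} \right)} + 3533665 = \left(219 + 2 \left(-44\right)\right) + 3533665 = \left(219 - 88\right) + 3533665 = 131 + 3533665 = 3533796$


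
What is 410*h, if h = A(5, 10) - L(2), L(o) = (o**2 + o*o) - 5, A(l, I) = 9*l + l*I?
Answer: 37720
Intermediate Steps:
A(l, I) = 9*l + I*l
L(o) = -5 + 2*o**2 (L(o) = (o**2 + o**2) - 5 = 2*o**2 - 5 = -5 + 2*o**2)
h = 92 (h = 5*(9 + 10) - (-5 + 2*2**2) = 5*19 - (-5 + 2*4) = 95 - (-5 + 8) = 95 - 1*3 = 95 - 3 = 92)
410*h = 410*92 = 37720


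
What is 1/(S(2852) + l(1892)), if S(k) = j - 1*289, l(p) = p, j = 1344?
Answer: 1/2947 ≈ 0.00033933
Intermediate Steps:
S(k) = 1055 (S(k) = 1344 - 1*289 = 1344 - 289 = 1055)
1/(S(2852) + l(1892)) = 1/(1055 + 1892) = 1/2947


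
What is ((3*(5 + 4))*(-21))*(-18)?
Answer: 10206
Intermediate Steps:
((3*(5 + 4))*(-21))*(-18) = ((3*9)*(-21))*(-18) = (27*(-21))*(-18) = -567*(-18) = 10206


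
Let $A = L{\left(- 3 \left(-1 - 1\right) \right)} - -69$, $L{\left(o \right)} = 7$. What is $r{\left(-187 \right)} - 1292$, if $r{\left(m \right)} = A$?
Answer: $-1216$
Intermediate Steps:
$A = 76$ ($A = 7 - -69 = 7 + 69 = 76$)
$r{\left(m \right)} = 76$
$r{\left(-187 \right)} - 1292 = 76 - 1292 = -1216$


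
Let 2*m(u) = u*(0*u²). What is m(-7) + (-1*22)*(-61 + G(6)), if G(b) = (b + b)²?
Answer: -1826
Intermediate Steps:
G(b) = 4*b² (G(b) = (2*b)² = 4*b²)
m(u) = 0 (m(u) = (u*(0*u²))/2 = (u*0)/2 = (½)*0 = 0)
m(-7) + (-1*22)*(-61 + G(6)) = 0 + (-1*22)*(-61 + 4*6²) = 0 - 22*(-61 + 4*36) = 0 - 22*(-61 + 144) = 0 - 22*83 = 0 - 1826 = -1826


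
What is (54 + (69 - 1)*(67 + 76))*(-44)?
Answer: -430232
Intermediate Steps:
(54 + (69 - 1)*(67 + 76))*(-44) = (54 + 68*143)*(-44) = (54 + 9724)*(-44) = 9778*(-44) = -430232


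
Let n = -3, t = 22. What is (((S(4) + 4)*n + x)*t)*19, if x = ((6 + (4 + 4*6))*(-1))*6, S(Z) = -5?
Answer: -84018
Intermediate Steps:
x = -204 (x = ((6 + (4 + 24))*(-1))*6 = ((6 + 28)*(-1))*6 = (34*(-1))*6 = -34*6 = -204)
(((S(4) + 4)*n + x)*t)*19 = (((-5 + 4)*(-3) - 204)*22)*19 = ((-1*(-3) - 204)*22)*19 = ((3 - 204)*22)*19 = -201*22*19 = -4422*19 = -84018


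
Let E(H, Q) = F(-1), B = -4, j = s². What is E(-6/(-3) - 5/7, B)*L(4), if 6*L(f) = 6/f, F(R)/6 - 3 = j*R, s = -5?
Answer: -33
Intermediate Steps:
j = 25 (j = (-5)² = 25)
F(R) = 18 + 150*R (F(R) = 18 + 6*(25*R) = 18 + 150*R)
E(H, Q) = -132 (E(H, Q) = 18 + 150*(-1) = 18 - 150 = -132)
L(f) = 1/f (L(f) = (6/f)/6 = 1/f)
E(-6/(-3) - 5/7, B)*L(4) = -132/4 = -132*¼ = -33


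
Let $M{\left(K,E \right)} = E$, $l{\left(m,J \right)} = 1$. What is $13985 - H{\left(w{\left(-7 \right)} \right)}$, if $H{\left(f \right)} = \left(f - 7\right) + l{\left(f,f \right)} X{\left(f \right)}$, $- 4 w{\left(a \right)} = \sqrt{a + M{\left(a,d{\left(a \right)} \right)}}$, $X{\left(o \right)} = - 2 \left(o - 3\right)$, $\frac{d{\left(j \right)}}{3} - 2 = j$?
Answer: $13986 - \frac{i \sqrt{22}}{4} \approx 13986.0 - 1.1726 i$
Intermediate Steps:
$d{\left(j \right)} = 6 + 3 j$
$X{\left(o \right)} = 6 - 2 o$ ($X{\left(o \right)} = - 2 \left(-3 + o\right) = 6 - 2 o$)
$w{\left(a \right)} = - \frac{\sqrt{6 + 4 a}}{4}$ ($w{\left(a \right)} = - \frac{\sqrt{a + \left(6 + 3 a\right)}}{4} = - \frac{\sqrt{6 + 4 a}}{4}$)
$H{\left(f \right)} = -1 - f$ ($H{\left(f \right)} = \left(f - 7\right) + 1 \left(6 - 2 f\right) = \left(-7 + f\right) - \left(-6 + 2 f\right) = -1 - f$)
$13985 - H{\left(w{\left(-7 \right)} \right)} = 13985 - \left(-1 - - \frac{\sqrt{6 + 4 \left(-7\right)}}{4}\right) = 13985 - \left(-1 - - \frac{\sqrt{6 - 28}}{4}\right) = 13985 - \left(-1 - - \frac{\sqrt{-22}}{4}\right) = 13985 - \left(-1 - - \frac{i \sqrt{22}}{4}\right) = 13985 - \left(-1 + \frac{i \sqrt{22}}{4}\right) = 13985 + \left(1 - \frac{i \sqrt{22}}{4}\right) = 13986 - \frac{i \sqrt{22}}{4}$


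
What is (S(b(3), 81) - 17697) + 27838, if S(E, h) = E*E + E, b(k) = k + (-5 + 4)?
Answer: 10147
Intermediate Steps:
b(k) = -1 + k (b(k) = k - 1 = -1 + k)
S(E, h) = E + E**2 (S(E, h) = E**2 + E = E + E**2)
(S(b(3), 81) - 17697) + 27838 = ((-1 + 3)*(1 + (-1 + 3)) - 17697) + 27838 = (2*(1 + 2) - 17697) + 27838 = (2*3 - 17697) + 27838 = (6 - 17697) + 27838 = -17691 + 27838 = 10147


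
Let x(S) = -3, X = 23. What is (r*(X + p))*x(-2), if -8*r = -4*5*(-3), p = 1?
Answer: 540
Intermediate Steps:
r = -15/2 (r = -(-4*5)*(-3)/8 = -(-5)*(-3)/2 = -⅛*60 = -15/2 ≈ -7.5000)
(r*(X + p))*x(-2) = -15*(23 + 1)/2*(-3) = -15/2*24*(-3) = -180*(-3) = 540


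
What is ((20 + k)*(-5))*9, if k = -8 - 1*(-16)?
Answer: -1260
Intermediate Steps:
k = 8 (k = -8 + 16 = 8)
((20 + k)*(-5))*9 = ((20 + 8)*(-5))*9 = (28*(-5))*9 = -140*9 = -1260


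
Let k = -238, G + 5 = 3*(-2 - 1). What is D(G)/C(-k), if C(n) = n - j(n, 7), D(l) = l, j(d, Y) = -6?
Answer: -7/122 ≈ -0.057377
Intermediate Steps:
G = -14 (G = -5 + 3*(-2 - 1) = -5 + 3*(-3) = -5 - 9 = -14)
C(n) = 6 + n (C(n) = n - 1*(-6) = n + 6 = 6 + n)
D(G)/C(-k) = -14/(6 - 1*(-238)) = -14/(6 + 238) = -14/244 = -14*1/244 = -7/122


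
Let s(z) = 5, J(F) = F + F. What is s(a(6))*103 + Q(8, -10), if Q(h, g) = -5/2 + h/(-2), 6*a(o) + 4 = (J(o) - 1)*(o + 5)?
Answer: 1017/2 ≈ 508.50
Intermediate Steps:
J(F) = 2*F
a(o) = -⅔ + (-1 + 2*o)*(5 + o)/6 (a(o) = -⅔ + ((2*o - 1)*(o + 5))/6 = -⅔ + ((-1 + 2*o)*(5 + o))/6 = -⅔ + (-1 + 2*o)*(5 + o)/6)
Q(h, g) = -5/2 - h/2 (Q(h, g) = -5*½ + h*(-½) = -5/2 - h/2)
s(a(6))*103 + Q(8, -10) = 5*103 + (-5/2 - ½*8) = 515 + (-5/2 - 4) = 515 - 13/2 = 1017/2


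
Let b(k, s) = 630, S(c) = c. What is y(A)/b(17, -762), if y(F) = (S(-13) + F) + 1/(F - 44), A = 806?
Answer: 604267/480060 ≈ 1.2587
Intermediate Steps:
y(F) = -13 + F + 1/(-44 + F) (y(F) = (-13 + F) + 1/(F - 44) = (-13 + F) + 1/(-44 + F) = -13 + F + 1/(-44 + F))
y(A)/b(17, -762) = ((573 + 806² - 57*806)/(-44 + 806))/630 = ((573 + 649636 - 45942)/762)*(1/630) = ((1/762)*604267)*(1/630) = (604267/762)*(1/630) = 604267/480060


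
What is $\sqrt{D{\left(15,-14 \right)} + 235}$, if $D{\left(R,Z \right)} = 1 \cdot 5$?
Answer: $4 \sqrt{15} \approx 15.492$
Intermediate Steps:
$D{\left(R,Z \right)} = 5$
$\sqrt{D{\left(15,-14 \right)} + 235} = \sqrt{5 + 235} = \sqrt{240} = 4 \sqrt{15}$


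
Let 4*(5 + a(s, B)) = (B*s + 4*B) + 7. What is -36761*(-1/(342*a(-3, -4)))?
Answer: -73522/2907 ≈ -25.291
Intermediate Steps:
a(s, B) = -13/4 + B + B*s/4 (a(s, B) = -5 + ((B*s + 4*B) + 7)/4 = -5 + ((4*B + B*s) + 7)/4 = -5 + (7 + 4*B + B*s)/4 = -5 + (7/4 + B + B*s/4) = -13/4 + B + B*s/4)
-36761*(-1/(342*a(-3, -4))) = -36761*(-1/(342*(-13/4 - 4 + (1/4)*(-4)*(-3)))) = -36761*(-1/(342*(-13/4 - 4 + 3))) = -36761/((-342*(-17/4))) = -36761/2907/2 = -36761*2/2907 = -73522/2907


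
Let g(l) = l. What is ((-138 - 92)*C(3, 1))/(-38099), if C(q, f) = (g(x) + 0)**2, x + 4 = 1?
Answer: 2070/38099 ≈ 0.054332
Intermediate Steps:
x = -3 (x = -4 + 1 = -3)
C(q, f) = 9 (C(q, f) = (-3 + 0)**2 = (-3)**2 = 9)
((-138 - 92)*C(3, 1))/(-38099) = ((-138 - 92)*9)/(-38099) = -230*9*(-1/38099) = -2070*(-1/38099) = 2070/38099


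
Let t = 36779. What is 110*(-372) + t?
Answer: -4141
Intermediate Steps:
110*(-372) + t = 110*(-372) + 36779 = -40920 + 36779 = -4141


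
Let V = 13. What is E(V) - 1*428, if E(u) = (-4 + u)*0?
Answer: -428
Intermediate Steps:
E(u) = 0
E(V) - 1*428 = 0 - 1*428 = 0 - 428 = -428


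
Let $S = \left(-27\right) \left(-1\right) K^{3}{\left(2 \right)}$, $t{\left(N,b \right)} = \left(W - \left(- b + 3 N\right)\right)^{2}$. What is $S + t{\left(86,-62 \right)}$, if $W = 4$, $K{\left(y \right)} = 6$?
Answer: $105688$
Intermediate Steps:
$t{\left(N,b \right)} = \left(4 + b - 3 N\right)^{2}$ ($t{\left(N,b \right)} = \left(4 - \left(- b + 3 N\right)\right)^{2} = \left(4 + b - 3 N\right)^{2}$)
$S = 5832$ ($S = \left(-27\right) \left(-1\right) 6^{3} = 27 \cdot 216 = 5832$)
$S + t{\left(86,-62 \right)} = 5832 + \left(4 - 62 - 258\right)^{2} = 5832 + \left(-316\right)^{2} = 5832 + 99856 = 105688$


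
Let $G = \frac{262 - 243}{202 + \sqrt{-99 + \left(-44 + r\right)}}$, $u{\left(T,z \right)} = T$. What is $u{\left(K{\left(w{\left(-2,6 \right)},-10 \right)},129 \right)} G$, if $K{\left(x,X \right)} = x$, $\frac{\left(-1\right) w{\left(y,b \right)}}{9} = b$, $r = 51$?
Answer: $- \frac{5757}{1136} + \frac{57 i \sqrt{23}}{1136} \approx -5.0678 + 0.24064 i$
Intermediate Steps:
$w{\left(y,b \right)} = - 9 b$
$G = \frac{19}{202 + 2 i \sqrt{23}}$ ($G = \frac{262 - 243}{202 + \sqrt{-99 + \left(-44 + 51\right)}} = \frac{19}{202 + \sqrt{-99 + 7}} = \frac{19}{202 + \sqrt{-92}} = \frac{19}{202 + 2 i \sqrt{23}} \approx 0.093848 - 0.0044562 i$)
$u{\left(K{\left(w{\left(-2,6 \right)},-10 \right)},129 \right)} G = \left(-9\right) 6 \left(\frac{1919}{20448} - \frac{19 i \sqrt{23}}{20448}\right) = - 54 \left(\frac{1919}{20448} - \frac{19 i \sqrt{23}}{20448}\right) = - \frac{5757}{1136} + \frac{57 i \sqrt{23}}{1136}$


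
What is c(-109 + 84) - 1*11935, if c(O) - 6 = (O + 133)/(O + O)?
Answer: -298279/25 ≈ -11931.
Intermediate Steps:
c(O) = 6 + (133 + O)/(2*O) (c(O) = 6 + (O + 133)/(O + O) = 6 + (133 + O)/((2*O)) = 6 + (133 + O)*(1/(2*O)) = 6 + (133 + O)/(2*O))
c(-109 + 84) - 1*11935 = (133 + 13*(-109 + 84))/(2*(-109 + 84)) - 1*11935 = (½)*(133 + 13*(-25))/(-25) - 11935 = (½)*(-1/25)*(133 - 325) - 11935 = (½)*(-1/25)*(-192) - 11935 = 96/25 - 11935 = -298279/25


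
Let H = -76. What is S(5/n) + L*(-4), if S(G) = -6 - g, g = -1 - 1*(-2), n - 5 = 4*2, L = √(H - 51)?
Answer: -7 - 4*I*√127 ≈ -7.0 - 45.078*I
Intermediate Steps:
L = I*√127 (L = √(-76 - 51) = √(-127) = I*√127 ≈ 11.269*I)
n = 13 (n = 5 + 4*2 = 5 + 8 = 13)
g = 1 (g = -1 + 2 = 1)
S(G) = -7 (S(G) = -6 - 1*1 = -6 - 1 = -7)
S(5/n) + L*(-4) = -7 + (I*√127)*(-4) = -7 - 4*I*√127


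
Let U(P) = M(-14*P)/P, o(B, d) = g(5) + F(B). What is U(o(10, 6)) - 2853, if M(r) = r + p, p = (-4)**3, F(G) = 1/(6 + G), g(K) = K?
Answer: -233251/81 ≈ -2879.6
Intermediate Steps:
p = -64
o(B, d) = 5 + 1/(6 + B)
M(r) = -64 + r (M(r) = r - 64 = -64 + r)
U(P) = (-64 - 14*P)/P
U(o(10, 6)) - 2853 = (-14 - 64*(6 + 10)/(31 + 5*10)) - 2853 = (-14 - 64*16/(31 + 50)) - 2853 = (-14 - 64/((1/16)*81)) - 2853 = (-14 - 64/81/16) - 2853 = (-14 - 64*16/81) - 2853 = (-14 - 1024/81) - 2853 = -2158/81 - 2853 = -233251/81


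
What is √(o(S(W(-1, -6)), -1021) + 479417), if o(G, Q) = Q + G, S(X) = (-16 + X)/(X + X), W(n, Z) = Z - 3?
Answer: √17222306/6 ≈ 691.66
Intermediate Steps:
W(n, Z) = -3 + Z
S(X) = (-16 + X)/(2*X) (S(X) = (-16 + X)/((2*X)) = (-16 + X)*(1/(2*X)) = (-16 + X)/(2*X))
o(G, Q) = G + Q
√(o(S(W(-1, -6)), -1021) + 479417) = √(((-16 + (-3 - 6))/(2*(-3 - 6)) - 1021) + 479417) = √(((½)*(-16 - 9)/(-9) - 1021) + 479417) = √(((½)*(-⅑)*(-25) - 1021) + 479417) = √((25/18 - 1021) + 479417) = √(-18353/18 + 479417) = √(8611153/18) = √17222306/6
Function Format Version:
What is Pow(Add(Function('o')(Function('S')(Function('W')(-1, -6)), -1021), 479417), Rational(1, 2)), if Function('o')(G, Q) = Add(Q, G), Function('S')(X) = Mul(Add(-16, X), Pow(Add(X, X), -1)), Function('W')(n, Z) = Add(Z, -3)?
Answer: Mul(Rational(1, 6), Pow(17222306, Rational(1, 2))) ≈ 691.66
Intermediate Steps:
Function('W')(n, Z) = Add(-3, Z)
Function('S')(X) = Mul(Rational(1, 2), Pow(X, -1), Add(-16, X)) (Function('S')(X) = Mul(Add(-16, X), Pow(Mul(2, X), -1)) = Mul(Add(-16, X), Mul(Rational(1, 2), Pow(X, -1))) = Mul(Rational(1, 2), Pow(X, -1), Add(-16, X)))
Function('o')(G, Q) = Add(G, Q)
Pow(Add(Function('o')(Function('S')(Function('W')(-1, -6)), -1021), 479417), Rational(1, 2)) = Pow(Add(Add(Mul(Rational(1, 2), Pow(Add(-3, -6), -1), Add(-16, Add(-3, -6))), -1021), 479417), Rational(1, 2)) = Pow(Add(Add(Mul(Rational(1, 2), Pow(-9, -1), Add(-16, -9)), -1021), 479417), Rational(1, 2)) = Pow(Add(Add(Mul(Rational(1, 2), Rational(-1, 9), -25), -1021), 479417), Rational(1, 2)) = Pow(Add(Add(Rational(25, 18), -1021), 479417), Rational(1, 2)) = Pow(Add(Rational(-18353, 18), 479417), Rational(1, 2)) = Pow(Rational(8611153, 18), Rational(1, 2)) = Mul(Rational(1, 6), Pow(17222306, Rational(1, 2)))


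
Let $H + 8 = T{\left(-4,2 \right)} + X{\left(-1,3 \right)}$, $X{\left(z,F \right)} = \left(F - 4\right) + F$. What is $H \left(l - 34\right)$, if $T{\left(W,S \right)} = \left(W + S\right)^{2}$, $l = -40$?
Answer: $148$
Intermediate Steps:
$X{\left(z,F \right)} = -4 + 2 F$ ($X{\left(z,F \right)} = \left(-4 + F\right) + F = -4 + 2 F$)
$T{\left(W,S \right)} = \left(S + W\right)^{2}$
$H = -2$ ($H = -8 + \left(\left(2 - 4\right)^{2} + \left(-4 + 2 \cdot 3\right)\right) = -8 + \left(\left(-2\right)^{2} + \left(-4 + 6\right)\right) = -8 + \left(4 + 2\right) = -8 + 6 = -2$)
$H \left(l - 34\right) = - 2 \left(-40 - 34\right) = \left(-2\right) \left(-74\right) = 148$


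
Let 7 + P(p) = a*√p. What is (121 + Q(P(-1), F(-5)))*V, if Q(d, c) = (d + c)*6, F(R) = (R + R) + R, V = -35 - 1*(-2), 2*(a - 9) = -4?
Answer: 363 - 1386*I ≈ 363.0 - 1386.0*I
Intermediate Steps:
a = 7 (a = 9 + (½)*(-4) = 9 - 2 = 7)
V = -33 (V = -35 + 2 = -33)
F(R) = 3*R (F(R) = 2*R + R = 3*R)
P(p) = -7 + 7*√p
Q(d, c) = 6*c + 6*d (Q(d, c) = (c + d)*6 = 6*c + 6*d)
(121 + Q(P(-1), F(-5)))*V = (121 + (6*(3*(-5)) + 6*(-7 + 7*√(-1))))*(-33) = (121 + (6*(-15) + 6*(-7 + 7*I)))*(-33) = (121 + (-90 + (-42 + 42*I)))*(-33) = (121 + (-132 + 42*I))*(-33) = (-11 + 42*I)*(-33) = 363 - 1386*I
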